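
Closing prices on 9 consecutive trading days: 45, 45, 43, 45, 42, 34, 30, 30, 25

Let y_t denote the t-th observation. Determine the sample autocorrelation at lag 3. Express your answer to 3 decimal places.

0.046

Mean ȳ = (45 + 45 + 43 + 45 + 42 + 34 + 30 + 30 + 25)/9 = 37.6667
Σ(y_t−ȳ)(y_{t+3}−ȳ) = (53.7778) + (31.7778) + (-19.5556) + (-56.2222) + (-33.2222) + (46.4444) = 23.0000
Denominator Σ(y_t−ȳ)² = 500.0000
r_3 = 23.0000 / 500.0000 = 0.046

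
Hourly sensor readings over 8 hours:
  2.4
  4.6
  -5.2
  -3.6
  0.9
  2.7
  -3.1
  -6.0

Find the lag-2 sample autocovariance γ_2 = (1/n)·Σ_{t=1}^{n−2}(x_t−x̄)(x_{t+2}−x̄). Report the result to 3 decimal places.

Mean x̄ = (2.4 + 4.6 − 5.2 − 3.6 + 0.9 + 2.7 − 3.1 − 6.0)/8 = -0.9125
Deviations: 3.3125, 5.5125, -4.2875, -2.6875, 1.8125, 3.6125, -2.1875, -5.0875
Σ_{t=1}^{6}(x_t−x̄)(x_{t+2}−x̄) = -68.8403
γ_2 = -68.8403 / 8 = -8.605

-8.605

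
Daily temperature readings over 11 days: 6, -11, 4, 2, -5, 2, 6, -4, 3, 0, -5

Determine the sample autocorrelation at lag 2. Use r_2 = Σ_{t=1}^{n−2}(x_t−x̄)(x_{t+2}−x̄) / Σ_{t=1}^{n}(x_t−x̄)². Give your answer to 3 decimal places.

Mean x̄ = (6 − 11 + 4 + 2 − 5 + 2 + 6 − 4 + 3 + 0 − 5)/11 = -0.1818
Numerator Σ_{t=1}^{9}(x_t−x̄)(x_{t+2}−x̄) = -47.6116
Denominator Σ(x_t−x̄)² = 291.6364
r_2 = -47.6116 / 291.6364 = -0.163

-0.163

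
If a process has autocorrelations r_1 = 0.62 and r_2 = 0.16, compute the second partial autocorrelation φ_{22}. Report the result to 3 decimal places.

-0.365

φ_{22} = (r_2 − r_1²) / (1 − r_1²)
r_1² = (0.62)² = 0.3844
Numerator = 0.16 − 0.3844 = -0.2244; denominator = 1 − 0.3844 = 0.6156
φ_{22} = -0.2244 / 0.6156 = -0.365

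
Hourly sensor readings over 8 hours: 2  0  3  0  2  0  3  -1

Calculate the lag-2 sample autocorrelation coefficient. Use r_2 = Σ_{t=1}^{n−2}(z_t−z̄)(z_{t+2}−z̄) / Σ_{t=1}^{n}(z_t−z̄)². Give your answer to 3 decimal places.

Mean z̄ = (2 + 0 + 3 + 0 + 2 + 0 + 3 − 1)/8 = 1.1250
Deviations from mean: 0.8750, -1.1250, 1.8750, -1.1250, 0.8750, -1.1250, 1.8750, -2.1250
Σ(z_t−z̄)(z_{t+2}−z̄) = (1.6406) + (1.2656) + (1.6406) + (1.2656) + (1.6406) + (2.3906) = 9.8438
Denominator Σ(z_t−z̄)² = 16.8750
r_2 = 9.8438 / 16.8750 = 0.583

0.583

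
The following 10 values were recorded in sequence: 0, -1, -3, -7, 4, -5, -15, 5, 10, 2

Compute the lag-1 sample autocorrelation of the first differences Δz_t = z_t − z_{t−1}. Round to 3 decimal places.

-0.229

First differences Δz: -1, -2, -4, 11, -9, -10, 20, 5, -8
Mean of differences = 0.2222
Numerator Σ(Δz_t−Δz̄)(Δz_{t+1}−Δz̄) = -185.4938
Denominator Σ(Δz_t−Δz̄)² = 811.5556
r_1(Δz) = -185.4938 / 811.5556 = -0.229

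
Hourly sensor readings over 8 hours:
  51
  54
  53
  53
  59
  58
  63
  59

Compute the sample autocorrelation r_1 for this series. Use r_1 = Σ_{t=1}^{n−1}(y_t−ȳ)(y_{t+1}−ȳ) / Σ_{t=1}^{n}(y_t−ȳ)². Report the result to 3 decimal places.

Mean ȳ = (51 + 54 + 53 + 53 + 59 + 58 + 63 + 59)/8 = 56.2500
Numerator Σ_{t=1}^{7}(y_t−ȳ)(y_{t+1}−ȳ) = 55.9375
Denominator Σ(y_t−ȳ)² = 117.5000
r_1 = 55.9375 / 117.5000 = 0.476

0.476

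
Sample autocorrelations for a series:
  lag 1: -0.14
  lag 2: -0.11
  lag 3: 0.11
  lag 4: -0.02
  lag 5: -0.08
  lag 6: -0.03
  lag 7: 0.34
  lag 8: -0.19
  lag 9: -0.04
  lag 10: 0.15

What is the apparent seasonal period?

The largest autocorrelation is r_7 = 0.34; the remaining lags stay at or below 0.15.
The dominant spike at lag 7 indicates a seasonal period of 7.

7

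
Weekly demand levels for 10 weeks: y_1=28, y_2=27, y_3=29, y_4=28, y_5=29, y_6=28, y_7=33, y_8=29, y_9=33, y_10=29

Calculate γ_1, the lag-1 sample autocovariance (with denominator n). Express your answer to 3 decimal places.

Mean ȳ = (28 + 27 + 29 + 28 + 29 + 28 + 33 + 29 + 33 + 29)/10 = 29.3000
Σ_{t=1}^{9}(y_t−ȳ)(y_{t+1}−ȳ) = -3.2900
γ_1 = -3.2900 / 10 = -0.329

-0.329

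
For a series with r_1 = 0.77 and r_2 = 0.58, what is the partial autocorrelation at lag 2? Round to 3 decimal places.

φ_{22} = (r_2 − r_1²) / (1 − r_1²)
r_1² = (0.77)² = 0.5929
Numerator = 0.58 − 0.5929 = -0.0129; denominator = 1 − 0.5929 = 0.4071
φ_{22} = -0.0129 / 0.4071 = -0.032

-0.032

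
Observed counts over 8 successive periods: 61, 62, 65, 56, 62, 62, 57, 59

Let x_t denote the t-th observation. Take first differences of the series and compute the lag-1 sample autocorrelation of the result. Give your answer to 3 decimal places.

-0.576

First differences Δx: 1, 3, -9, 6, 0, -5, 2
Mean of differences = -0.2857
Numerator Σ(Δx_t−Δx̄)(Δx_{t+1}−Δx̄) = -89.5102
Denominator Σ(Δx_t−Δx̄)² = 155.4286
r_1(Δx) = -89.5102 / 155.4286 = -0.576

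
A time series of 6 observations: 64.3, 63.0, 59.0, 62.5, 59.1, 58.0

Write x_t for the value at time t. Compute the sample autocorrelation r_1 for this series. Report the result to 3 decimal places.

Mean x̄ = (64.3 + 63.0 + 59.0 + 62.5 + 59.1 + 58.0)/6 = 60.9833
Deviations from mean: 3.3167, 2.0167, -1.9833, 1.5167, -1.8833, -2.9833
Numerator Σ_{t=1}^{5}(x_t−x̄)(x_{t+1}−x̄) = 2.4431
Denominator Σ(x_t−x̄)² = 33.7483
r_1 = 2.4431 / 33.7483 = 0.072

0.072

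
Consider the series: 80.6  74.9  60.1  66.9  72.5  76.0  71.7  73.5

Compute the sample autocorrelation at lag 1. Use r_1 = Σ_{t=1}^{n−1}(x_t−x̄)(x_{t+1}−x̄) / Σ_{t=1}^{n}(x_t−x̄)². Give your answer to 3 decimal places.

Mean x̄ = (80.6 + 74.9 + 60.1 + 66.9 + 72.5 + 76.0 + 71.7 + 73.5)/8 = 72.0250
Deviations from mean: 8.5750, 2.8750, -11.9250, -5.1250, 0.4750, 3.9750, -0.3250, 1.4750
Σ(x_t−x̄)(x_{t+1}−x̄) = (24.6531) + (-34.2844) + (61.1156) + (-2.4344) + (1.8881) + (-1.2919) + (-0.4794) = 49.1669
Denominator Σ(x_t−x̄)² = 268.5750
r_1 = 49.1669 / 268.5750 = 0.183

0.183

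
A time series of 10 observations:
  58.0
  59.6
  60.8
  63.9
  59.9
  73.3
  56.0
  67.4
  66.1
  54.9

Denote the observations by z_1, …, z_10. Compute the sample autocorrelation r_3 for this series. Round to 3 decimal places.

Mean z̄ = (58.0 + 59.6 + 60.8 + 63.9 + 59.9 + 73.3 + 56.0 + 67.4 + 66.1 + 54.9)/10 = 61.9900
Σ(z_t−z̄)(z_{t+3}−z̄) = (-7.6209) + (4.9951) + (-13.4589) + (-11.4409) + (-11.3069) + (46.4841) + (42.4691) = 50.1207
Denominator Σ(z_t−z̄)² = 291.2890
r_3 = 50.1207 / 291.2890 = 0.172

0.172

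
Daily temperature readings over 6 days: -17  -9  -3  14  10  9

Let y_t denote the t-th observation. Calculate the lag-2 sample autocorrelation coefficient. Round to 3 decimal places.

Mean ȳ = (-17 − 9 − 3 + 14 + 10 + 9)/6 = 0.6667
Deviations from mean: -17.6667, -9.6667, -3.6667, 13.3333, 9.3333, 8.3333
Numerator Σ_{t=1}^{4}(y_t−ȳ)(y_{t+2}−ȳ) = 12.7778
Denominator Σ(y_t−ȳ)² = 753.3333
r_2 = 12.7778 / 753.3333 = 0.017

0.017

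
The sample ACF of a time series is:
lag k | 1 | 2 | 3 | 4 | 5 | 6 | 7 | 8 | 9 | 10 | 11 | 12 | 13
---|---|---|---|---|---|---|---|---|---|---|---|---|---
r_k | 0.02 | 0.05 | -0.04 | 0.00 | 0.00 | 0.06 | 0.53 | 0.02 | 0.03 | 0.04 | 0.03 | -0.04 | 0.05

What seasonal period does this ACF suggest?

The largest autocorrelation is r_7 = 0.53; the remaining lags stay at or below 0.06.
The dominant spike at lag 7 indicates a seasonal period of 7.

7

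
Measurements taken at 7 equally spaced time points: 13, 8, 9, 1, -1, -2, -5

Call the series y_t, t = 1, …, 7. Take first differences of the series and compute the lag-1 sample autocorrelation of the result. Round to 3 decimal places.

First differences Δy: -5, 1, -8, -2, -1, -3
Mean of differences = -3.0000
Numerator Σ(Δy_t−Δȳ)(Δy_{t+1}−Δȳ) = -31.0000
Denominator Σ(Δy_t−Δȳ)² = 50.0000
r_1(Δy) = -31.0000 / 50.0000 = -0.620

-0.620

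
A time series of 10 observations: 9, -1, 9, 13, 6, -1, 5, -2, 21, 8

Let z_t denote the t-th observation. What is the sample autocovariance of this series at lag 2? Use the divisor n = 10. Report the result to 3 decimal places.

-6.078

Mean z̄ = (9 − 1 + 9 + 13 + 6 − 1 + 5 − 2 + 21 + 8)/10 = 6.7000
Σ_{t=1}^{8}(z_t−z̄)(z_{t+2}−z̄) = -60.7800
γ_2 = -60.7800 / 10 = -6.078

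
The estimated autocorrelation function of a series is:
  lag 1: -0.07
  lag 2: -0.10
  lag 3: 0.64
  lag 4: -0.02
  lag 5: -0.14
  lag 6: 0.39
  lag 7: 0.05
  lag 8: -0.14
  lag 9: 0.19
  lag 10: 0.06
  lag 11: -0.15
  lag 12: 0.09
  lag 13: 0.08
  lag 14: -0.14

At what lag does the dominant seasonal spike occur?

The largest autocorrelation is r_3 = 0.64, with weaker echoes at lags 6 (0.39) and 9 (0.19); the remaining lags stay at or below 0.09.
The dominant spike at lag 3 indicates a seasonal period of 3.

3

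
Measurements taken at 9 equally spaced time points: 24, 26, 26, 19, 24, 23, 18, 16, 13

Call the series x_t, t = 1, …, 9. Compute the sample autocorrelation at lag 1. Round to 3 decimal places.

0.454

Mean x̄ = (24 + 26 + 26 + 19 + 24 + 23 + 18 + 16 + 13)/9 = 21.0000
Numerator Σ_{t=1}^{8}(x_t−x̄)(x_{t+1}−x̄) = 79.0000
Denominator Σ(x_t−x̄)² = 174.0000
r_1 = 79.0000 / 174.0000 = 0.454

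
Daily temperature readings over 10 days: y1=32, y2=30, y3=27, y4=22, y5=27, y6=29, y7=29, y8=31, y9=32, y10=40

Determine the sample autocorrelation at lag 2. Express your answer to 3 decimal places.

Mean ȳ = (32 + 30 + 27 + 22 + 27 + 29 + 29 + 31 + 32 + 40)/10 = 29.9000
Numerator Σ_{t=1}^{8}(y_t−ȳ)(y_{t+2}−ȳ) = 19.4800
Denominator Σ(y_t−ȳ)² = 192.9000
r_2 = 19.4800 / 192.9000 = 0.101

0.101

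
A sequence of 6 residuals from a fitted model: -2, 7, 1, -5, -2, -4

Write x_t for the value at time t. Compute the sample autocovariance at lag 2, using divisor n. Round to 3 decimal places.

-3.954

Mean x̄ = (-2 + 7 + 1 − 5 − 2 − 4)/6 = -0.8333
Σ_{t=1}^{4}(x_t−x̄)(x_{t+2}−x̄) = -23.7222
γ_2 = -23.7222 / 6 = -3.954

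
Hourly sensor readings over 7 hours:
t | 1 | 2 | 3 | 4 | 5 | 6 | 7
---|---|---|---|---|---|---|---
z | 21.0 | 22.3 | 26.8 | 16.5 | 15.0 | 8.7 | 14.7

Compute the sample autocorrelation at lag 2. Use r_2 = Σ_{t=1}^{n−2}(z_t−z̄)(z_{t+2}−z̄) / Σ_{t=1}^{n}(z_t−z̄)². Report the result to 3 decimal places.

0.084

Mean z̄ = (21.0 + 22.3 + 26.8 + 16.5 + 15.0 + 8.7 + 14.7)/7 = 17.8571
Deviations from mean: 3.1429, 4.4429, 8.9429, -1.3571, -2.8571, -9.1571, -3.1571
Numerator Σ_{t=1}^{5}(z_t−z̄)(z_{t+2}−z̄) = 17.9735
Denominator Σ(z_t−z̄)² = 213.4171
r_2 = 17.9735 / 213.4171 = 0.084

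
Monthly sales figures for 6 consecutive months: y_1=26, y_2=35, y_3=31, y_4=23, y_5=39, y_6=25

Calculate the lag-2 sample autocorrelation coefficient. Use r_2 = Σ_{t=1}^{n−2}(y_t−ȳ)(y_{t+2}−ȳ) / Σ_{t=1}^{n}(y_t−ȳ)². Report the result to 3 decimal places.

0.020

Mean ȳ = (26 + 35 + 31 + 23 + 39 + 25)/6 = 29.8333
Deviations from mean: -3.8333, 5.1667, 1.1667, -6.8333, 9.1667, -4.8333
Σ(y_t−ȳ)(y_{t+2}−ȳ) = (-4.4722) + (-35.3056) + (10.6944) + (33.0278) = 3.9444
Denominator Σ(y_t−ȳ)² = 196.8333
r_2 = 3.9444 / 196.8333 = 0.020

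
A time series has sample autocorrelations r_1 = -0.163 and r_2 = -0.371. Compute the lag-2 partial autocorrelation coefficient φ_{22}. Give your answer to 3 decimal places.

φ_{22} = (r_2 − r_1²) / (1 − r_1²)
r_1² = (-0.163)² = 0.026569
Numerator = -0.371 − 0.0266 = -0.3976; denominator = 1 − 0.0266 = 0.9734
φ_{22} = -0.3976 / 0.9734 = -0.408

-0.408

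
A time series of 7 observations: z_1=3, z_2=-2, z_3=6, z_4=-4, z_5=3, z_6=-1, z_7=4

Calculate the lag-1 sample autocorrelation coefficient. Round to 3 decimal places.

-0.821

Mean z̄ = (3 − 2 + 6 − 4 + 3 − 1 + 4)/7 = 1.2857
Σ(z_t−z̄)(z_{t+1}−z̄) = (-5.6327) + (-15.4898) + (-24.9184) + (-9.0612) + (-3.9184) + (-6.2041) = -65.2245
Denominator Σ(z_t−z̄)² = 79.4286
r_1 = -65.2245 / 79.4286 = -0.821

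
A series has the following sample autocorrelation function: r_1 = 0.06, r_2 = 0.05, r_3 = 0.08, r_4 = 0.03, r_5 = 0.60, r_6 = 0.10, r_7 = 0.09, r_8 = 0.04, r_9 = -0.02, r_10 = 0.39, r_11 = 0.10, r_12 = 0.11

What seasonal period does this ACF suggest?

5

The largest autocorrelation is r_5 = 0.60, with a weaker echo at lag 10 (0.39); the remaining lags stay at or below 0.11.
The dominant spike at lag 5 indicates a seasonal period of 5.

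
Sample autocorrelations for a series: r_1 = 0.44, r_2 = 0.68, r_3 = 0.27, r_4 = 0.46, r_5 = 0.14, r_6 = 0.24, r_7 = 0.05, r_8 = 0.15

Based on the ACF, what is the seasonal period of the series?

The largest autocorrelation is r_2 = 0.68, with a weaker echo at lag 4 (0.46); the remaining lags stay at or below 0.44.
The dominant spike at lag 2 indicates a seasonal period of 2.

2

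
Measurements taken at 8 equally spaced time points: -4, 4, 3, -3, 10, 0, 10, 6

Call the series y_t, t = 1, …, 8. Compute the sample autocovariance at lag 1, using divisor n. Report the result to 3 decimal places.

-8.945

Mean ȳ = (-4 + 4 + 3 − 3 + 10 + 0 + 10 + 6)/8 = 3.2500
Σ_{t=1}^{7}(y_t−ȳ)(y_{t+1}−ȳ) = -71.5625
γ_1 = -71.5625 / 8 = -8.945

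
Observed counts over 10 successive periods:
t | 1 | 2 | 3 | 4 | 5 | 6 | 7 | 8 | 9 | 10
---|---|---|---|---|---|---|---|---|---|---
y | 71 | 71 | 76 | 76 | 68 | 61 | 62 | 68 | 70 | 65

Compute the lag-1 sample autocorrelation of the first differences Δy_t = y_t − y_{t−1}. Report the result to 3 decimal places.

0.279

First differences Δy: 0, 5, 0, -8, -7, 1, 6, 2, -5
Mean of differences = -0.6667
Numerator Σ(Δy_t−Δȳ)(Δy_{t+1}−Δȳ) = 55.8889
Denominator Σ(Δy_t−Δȳ)² = 200.0000
r_1(Δy) = 55.8889 / 200.0000 = 0.279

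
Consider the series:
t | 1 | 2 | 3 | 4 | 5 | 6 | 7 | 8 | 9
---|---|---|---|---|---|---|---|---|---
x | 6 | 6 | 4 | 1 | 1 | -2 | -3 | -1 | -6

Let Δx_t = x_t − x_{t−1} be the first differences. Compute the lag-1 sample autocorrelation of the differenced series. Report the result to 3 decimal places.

-0.463

First differences Δx: 0, -2, -3, 0, -3, -1, 2, -5
Mean of differences = -1.5000
Numerator Σ(Δx_t−Δx̄)(Δx_{t+1}−Δx̄) = -15.7500
Denominator Σ(Δx_t−Δx̄)² = 34.0000
r_1(Δx) = -15.7500 / 34.0000 = -0.463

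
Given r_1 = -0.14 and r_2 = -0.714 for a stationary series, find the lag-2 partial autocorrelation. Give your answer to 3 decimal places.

-0.748

φ_{22} = (r_2 − r_1²) / (1 − r_1²)
r_1² = (-0.14)² = 0.0196
Numerator = -0.714 − 0.0196 = -0.7336; denominator = 1 − 0.0196 = 0.9804
φ_{22} = -0.7336 / 0.9804 = -0.748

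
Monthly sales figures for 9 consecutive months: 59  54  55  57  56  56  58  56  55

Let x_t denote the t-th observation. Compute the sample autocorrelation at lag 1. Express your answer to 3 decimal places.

-0.258

Mean x̄ = (59 + 54 + 55 + 57 + 56 + 56 + 58 + 56 + 55)/9 = 56.2222
Numerator Σ_{t=1}^{8}(x_t−x̄)(x_{t+1}−x̄) = -5.0494
Denominator Σ(x_t−x̄)² = 19.5556
r_1 = -5.0494 / 19.5556 = -0.258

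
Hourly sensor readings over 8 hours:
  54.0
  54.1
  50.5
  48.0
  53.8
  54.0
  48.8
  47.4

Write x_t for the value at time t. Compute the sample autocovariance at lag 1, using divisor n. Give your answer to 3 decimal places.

1.178

Mean x̄ = (54.0 + 54.1 + 50.5 + 48.0 + 53.8 + 54.0 + 48.8 + 47.4)/8 = 51.3250
Σ_{t=1}^{7}(x_t−x̄)(x_{t+1}−x̄) = 9.4244
γ_1 = 9.4244 / 8 = 1.178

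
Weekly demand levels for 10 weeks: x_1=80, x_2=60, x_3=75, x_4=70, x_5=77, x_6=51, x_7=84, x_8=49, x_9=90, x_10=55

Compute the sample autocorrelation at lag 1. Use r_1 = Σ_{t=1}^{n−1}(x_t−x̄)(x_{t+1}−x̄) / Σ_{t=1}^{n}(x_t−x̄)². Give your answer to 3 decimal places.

Mean x̄ = (80 + 60 + 75 + 70 + 77 + 51 + 84 + 49 + 90 + 55)/10 = 69.1000
Numerator Σ_{t=1}^{9}(x_t−x̄)(x_{t+1}−x̄) = -1567.4100
Denominator Σ(x_t−x̄)² = 1888.9000
r_1 = -1567.4100 / 1888.9000 = -0.830

-0.830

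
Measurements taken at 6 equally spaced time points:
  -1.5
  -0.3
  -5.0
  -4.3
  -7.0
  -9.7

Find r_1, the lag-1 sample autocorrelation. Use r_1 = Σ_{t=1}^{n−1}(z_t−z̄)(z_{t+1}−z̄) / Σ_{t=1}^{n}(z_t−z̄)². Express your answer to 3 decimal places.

0.384

Mean z̄ = (-1.5 − 0.3 − 5.0 − 4.3 − 7.0 − 9.7)/6 = -4.6333
Numerator Σ_{t=1}^{5}(z_t−z̄)(z_{t+1}−z̄) = 23.0689
Denominator Σ(z_t−z̄)² = 60.1133
r_1 = 23.0689 / 60.1133 = 0.384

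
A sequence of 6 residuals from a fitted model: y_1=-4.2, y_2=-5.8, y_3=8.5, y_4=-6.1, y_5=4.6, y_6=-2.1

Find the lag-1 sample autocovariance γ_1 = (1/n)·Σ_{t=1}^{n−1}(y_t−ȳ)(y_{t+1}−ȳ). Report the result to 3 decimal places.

Mean ȳ = (-4.2 − 5.8 + 8.5 − 6.1 + 4.6 − 2.1)/6 = -0.8500
Σ_{t=1}^{5}(y_t−ȳ)(y_{t+1}−ȳ) = -114.2125
γ_1 = -114.2125 / 6 = -19.035

-19.035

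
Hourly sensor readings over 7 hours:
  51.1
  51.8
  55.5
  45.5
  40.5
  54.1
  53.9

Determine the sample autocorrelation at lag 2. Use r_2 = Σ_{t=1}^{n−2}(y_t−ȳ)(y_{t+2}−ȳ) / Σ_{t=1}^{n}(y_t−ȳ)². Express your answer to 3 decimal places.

-0.607

Mean ȳ = (51.1 + 51.8 + 55.5 + 45.5 + 40.5 + 54.1 + 53.9)/7 = 50.3429
Deviations from mean: 0.7571, 1.4571, 5.1571, -4.8429, -9.8429, 3.7571, 3.5571
Numerator Σ_{t=1}^{5}(y_t−ȳ)(y_{t+2}−ȳ) = -107.1208
Denominator Σ(y_t−ȳ)² = 176.3971
r_2 = -107.1208 / 176.3971 = -0.607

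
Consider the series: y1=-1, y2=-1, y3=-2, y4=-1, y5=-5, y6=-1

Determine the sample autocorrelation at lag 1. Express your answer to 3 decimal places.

-0.379

Mean ȳ = (-1 − 1 − 2 − 1 − 5 − 1)/6 = -1.8333
Deviations from mean: 0.8333, 0.8333, -0.1667, 0.8333, -3.1667, 0.8333
Σ(y_t−ȳ)(y_{t+1}−ȳ) = (0.6944) + (-0.1389) + (-0.1389) + (-2.6389) + (-2.6389) = -4.8611
Denominator Σ(y_t−ȳ)² = 12.8333
r_1 = -4.8611 / 12.8333 = -0.379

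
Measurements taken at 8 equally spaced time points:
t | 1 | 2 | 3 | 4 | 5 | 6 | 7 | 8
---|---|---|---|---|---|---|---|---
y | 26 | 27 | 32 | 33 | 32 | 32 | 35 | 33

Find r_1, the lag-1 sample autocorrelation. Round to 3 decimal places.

0.469

Mean ȳ = (26 + 27 + 32 + 33 + 32 + 32 + 35 + 33)/8 = 31.2500
Numerator Σ_{t=1}^{7}(y_t−ȳ)(y_{t+1}−ȳ) = 31.6875
Denominator Σ(y_t−ȳ)² = 67.5000
r_1 = 31.6875 / 67.5000 = 0.469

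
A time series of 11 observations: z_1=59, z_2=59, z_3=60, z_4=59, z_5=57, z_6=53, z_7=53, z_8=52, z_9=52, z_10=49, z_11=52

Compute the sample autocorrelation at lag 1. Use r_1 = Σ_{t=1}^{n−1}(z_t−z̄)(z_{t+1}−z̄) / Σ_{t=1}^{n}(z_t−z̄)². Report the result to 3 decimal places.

0.777

Mean z̄ = (59 + 59 + 60 + 59 + 57 + 53 + 53 + 52 + 52 + 49 + 52)/11 = 55.0000
Numerator Σ_{t=1}^{10}(z_t−z̄)(z_{t+1}−z̄) = 115.0000
Denominator Σ(z_t−z̄)² = 148.0000
r_1 = 115.0000 / 148.0000 = 0.777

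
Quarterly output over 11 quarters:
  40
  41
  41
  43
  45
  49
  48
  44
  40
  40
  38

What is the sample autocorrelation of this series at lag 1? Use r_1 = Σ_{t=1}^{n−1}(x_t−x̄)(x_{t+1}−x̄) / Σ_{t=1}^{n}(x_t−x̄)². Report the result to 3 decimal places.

Mean x̄ = (40 + 41 + 41 + 43 + 45 + 49 + 48 + 44 + 40 + 40 + 38)/11 = 42.6364
Numerator Σ_{t=1}^{10}(x_t−x̄)(x_{t+1}−x̄) = 79.3223
Denominator Σ(x_t−x̄)² = 124.5455
r_1 = 79.3223 / 124.5455 = 0.637

0.637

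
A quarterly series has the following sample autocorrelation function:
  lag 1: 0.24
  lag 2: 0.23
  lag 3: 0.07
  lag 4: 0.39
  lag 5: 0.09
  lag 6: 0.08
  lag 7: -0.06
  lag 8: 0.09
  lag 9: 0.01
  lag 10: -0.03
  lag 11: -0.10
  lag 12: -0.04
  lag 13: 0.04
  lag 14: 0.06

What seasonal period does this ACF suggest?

4

The largest autocorrelation is r_4 = 0.39; the remaining lags stay at or below 0.24. The elevated value at lag 1 (0.24), dropping to 0.23 at lag 2, reflects decaying short-term dependence rather than seasonality.
The dominant spike at lag 4 indicates a seasonal period of 4.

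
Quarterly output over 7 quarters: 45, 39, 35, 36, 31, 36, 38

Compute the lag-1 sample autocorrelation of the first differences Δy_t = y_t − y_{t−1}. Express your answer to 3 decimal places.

-0.049

First differences Δy: -6, -4, 1, -5, 5, 2
Mean of differences = -1.1667
Numerator Σ(Δy_t−Δȳ)(Δy_{t+1}−Δȳ) = -4.8611
Denominator Σ(Δy_t−Δȳ)² = 98.8333
r_1(Δy) = -4.8611 / 98.8333 = -0.049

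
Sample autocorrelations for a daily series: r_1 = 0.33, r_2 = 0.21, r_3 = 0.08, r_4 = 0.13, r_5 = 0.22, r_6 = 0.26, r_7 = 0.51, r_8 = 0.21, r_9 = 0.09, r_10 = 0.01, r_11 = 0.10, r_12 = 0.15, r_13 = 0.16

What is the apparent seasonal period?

7

The largest autocorrelation is r_7 = 0.51; the remaining lags stay at or below 0.33. The elevated value at lag 1 (0.33), dropping to 0.21 at lag 2, reflects decaying short-term dependence rather than seasonality.
The dominant spike at lag 7 indicates a seasonal period of 7.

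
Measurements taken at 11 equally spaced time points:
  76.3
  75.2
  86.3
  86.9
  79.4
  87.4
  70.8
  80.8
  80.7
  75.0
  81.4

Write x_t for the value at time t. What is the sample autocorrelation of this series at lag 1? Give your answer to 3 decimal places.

Mean x̄ = (76.3 + 75.2 + 86.3 + 86.9 + 79.4 + 87.4 + 70.8 + 80.8 + 80.7 + 75.0 + 81.4)/11 = 80.0182
Numerator Σ_{t=1}^{10}(x_t−x̄)(x_{t+1}−x̄) = -63.0158
Denominator Σ(x_t−x̄)² = 291.8764
r_1 = -63.0158 / 291.8764 = -0.216

-0.216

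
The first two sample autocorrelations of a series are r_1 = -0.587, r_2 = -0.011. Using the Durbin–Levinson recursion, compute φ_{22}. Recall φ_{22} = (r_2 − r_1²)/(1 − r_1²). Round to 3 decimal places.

φ_{22} = (r_2 − r_1²) / (1 − r_1²)
r_1² = (-0.587)² = 0.344569
Numerator = -0.011 − 0.3446 = -0.3556; denominator = 1 − 0.3446 = 0.6554
φ_{22} = -0.3556 / 0.6554 = -0.542

-0.542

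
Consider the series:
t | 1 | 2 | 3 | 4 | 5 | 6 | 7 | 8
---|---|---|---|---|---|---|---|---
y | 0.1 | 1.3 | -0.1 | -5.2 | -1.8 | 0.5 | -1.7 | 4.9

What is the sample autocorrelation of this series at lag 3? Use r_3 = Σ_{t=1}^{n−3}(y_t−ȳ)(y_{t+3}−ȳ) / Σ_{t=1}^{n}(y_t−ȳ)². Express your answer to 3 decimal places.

-0.082

Mean ȳ = (0.1 + 1.3 − 0.1 − 5.2 − 1.8 + 0.5 − 1.7 + 4.9)/8 = -0.2500
Σ(y_t−ȳ)(y_{t+3}−ȳ) = (-1.7325) + (-2.4025) + (0.1125) + (7.1775) + (-7.9825) = -4.8275
Denominator Σ(y_t−ȳ)² = 58.6400
r_3 = -4.8275 / 58.6400 = -0.082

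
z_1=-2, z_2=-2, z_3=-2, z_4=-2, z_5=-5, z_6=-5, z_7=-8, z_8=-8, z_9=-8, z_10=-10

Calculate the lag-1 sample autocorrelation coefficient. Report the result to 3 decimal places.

Mean z̄ = (-2 − 2 − 2 − 2 − 5 − 5 − 8 − 8 − 8 − 10)/10 = -5.2000
Numerator Σ_{t=1}^{9}(z_t−z̄)(z_{t+1}−z̄) = 59.9600
Denominator Σ(z_t−z̄)² = 87.6000
r_1 = 59.9600 / 87.6000 = 0.684

0.684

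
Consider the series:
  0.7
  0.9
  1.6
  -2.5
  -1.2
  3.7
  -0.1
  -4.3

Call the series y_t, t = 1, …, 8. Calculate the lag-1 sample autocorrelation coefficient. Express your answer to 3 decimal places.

Mean ȳ = (0.7 + 0.9 + 1.6 − 2.5 − 1.2 + 3.7 − 0.1 − 4.3)/8 = -0.1500
Deviations from mean: 0.8500, 1.0500, 1.7500, -2.3500, -1.0500, 3.8500, 0.0500, -4.1500
Σ(y_t−ȳ)(y_{t+1}−ȳ) = (0.8925) + (1.8375) + (-4.1125) + (2.4675) + (-4.0425) + (0.1925) + (-0.2075) = -2.9725
Denominator Σ(y_t−ȳ)² = 43.5600
r_1 = -2.9725 / 43.5600 = -0.068

-0.068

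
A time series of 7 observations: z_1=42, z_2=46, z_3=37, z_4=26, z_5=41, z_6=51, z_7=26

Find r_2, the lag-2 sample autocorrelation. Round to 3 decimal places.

Mean z̄ = (42 + 46 + 37 + 26 + 41 + 51 + 26)/7 = 38.4286
Deviations from mean: 3.5714, 7.5714, -1.4286, -12.4286, 2.5714, 12.5714, -12.4286
Σ(z_t−z̄)(z_{t+2}−z̄) = (-5.1020) + (-94.1020) + (-3.6735) + (-156.2449) + (-31.9592) = -291.0816
Denominator Σ(z_t−z̄)² = 545.7143
r_2 = -291.0816 / 545.7143 = -0.533

-0.533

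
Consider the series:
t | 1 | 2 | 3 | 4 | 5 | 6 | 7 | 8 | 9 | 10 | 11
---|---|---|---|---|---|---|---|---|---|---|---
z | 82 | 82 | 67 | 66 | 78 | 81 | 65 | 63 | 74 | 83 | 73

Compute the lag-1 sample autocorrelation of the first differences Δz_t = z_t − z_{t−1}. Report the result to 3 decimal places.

0.011

First differences Δz: 0, -15, -1, 12, 3, -16, -2, 11, 9, -10
Mean of differences = -0.9000
Numerator Σ(Δz_t−Δz̄)(Δz_{t+1}−Δz̄) = 10.0900
Denominator Σ(Δz_t−Δz̄)² = 932.9000
r_1(Δz) = 10.0900 / 932.9000 = 0.011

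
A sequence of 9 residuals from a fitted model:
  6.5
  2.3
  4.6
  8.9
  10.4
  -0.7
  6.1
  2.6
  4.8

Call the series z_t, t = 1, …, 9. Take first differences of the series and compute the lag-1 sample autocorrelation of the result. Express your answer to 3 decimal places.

First differences Δz: -4.2, 2.3, 4.3, 1.5, -11.1, 6.8, -3.5, 2.2
Mean of differences = -0.2125
Numerator Σ(Δz_t−Δz̄)(Δz_{t+1}−Δz̄) = -116.9314
Denominator Σ(Δz_t−Δz̄)² = 229.8488
r_1(Δz) = -116.9314 / 229.8488 = -0.509

-0.509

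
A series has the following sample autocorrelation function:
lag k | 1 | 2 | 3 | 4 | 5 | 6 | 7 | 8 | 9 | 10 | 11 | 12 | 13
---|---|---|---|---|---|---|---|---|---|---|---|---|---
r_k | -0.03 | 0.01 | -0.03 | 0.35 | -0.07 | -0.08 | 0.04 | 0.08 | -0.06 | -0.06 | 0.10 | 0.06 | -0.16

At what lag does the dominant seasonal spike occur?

4

The largest autocorrelation is r_4 = 0.35; the remaining lags stay at or below 0.10.
The dominant spike at lag 4 indicates a seasonal period of 4.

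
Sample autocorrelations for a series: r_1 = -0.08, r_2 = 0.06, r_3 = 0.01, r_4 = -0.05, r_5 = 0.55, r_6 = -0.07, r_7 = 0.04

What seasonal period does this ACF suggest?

5

The largest autocorrelation is r_5 = 0.55; the remaining lags stay at or below 0.06.
The dominant spike at lag 5 indicates a seasonal period of 5.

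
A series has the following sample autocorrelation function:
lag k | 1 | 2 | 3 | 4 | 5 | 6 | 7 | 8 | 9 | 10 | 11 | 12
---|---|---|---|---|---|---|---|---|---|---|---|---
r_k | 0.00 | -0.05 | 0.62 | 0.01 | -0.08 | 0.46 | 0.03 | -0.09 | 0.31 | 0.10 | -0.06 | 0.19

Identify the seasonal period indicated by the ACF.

3

The largest autocorrelation is r_3 = 0.62, with weaker echoes at lags 6 (0.46), 9 (0.31) and 12 (0.19); the remaining lags stay at or below 0.10.
The dominant spike at lag 3 indicates a seasonal period of 3.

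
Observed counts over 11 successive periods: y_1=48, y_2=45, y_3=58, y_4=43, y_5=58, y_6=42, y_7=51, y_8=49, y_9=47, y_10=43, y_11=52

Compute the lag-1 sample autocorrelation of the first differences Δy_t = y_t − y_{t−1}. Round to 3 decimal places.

-0.828

First differences Δy: -3, 13, -15, 15, -16, 9, -2, -2, -4, 9
Mean of differences = 0.4000
Numerator Σ(Δy_t−Δȳ)(Δy_{t+1}−Δȳ) = -884.3600
Denominator Σ(Δy_t−Δȳ)² = 1068.4000
r_1(Δy) = -884.3600 / 1068.4000 = -0.828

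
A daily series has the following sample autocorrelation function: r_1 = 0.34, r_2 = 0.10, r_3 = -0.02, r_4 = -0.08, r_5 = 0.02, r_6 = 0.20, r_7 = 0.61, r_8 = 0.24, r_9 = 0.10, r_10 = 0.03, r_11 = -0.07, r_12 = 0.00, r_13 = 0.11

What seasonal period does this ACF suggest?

7

The largest autocorrelation is r_7 = 0.61; the remaining lags stay at or below 0.34. The elevated value at lag 1 (0.34), dropping to 0.10 at lag 2, reflects decaying short-term dependence rather than seasonality.
The dominant spike at lag 7 indicates a seasonal period of 7.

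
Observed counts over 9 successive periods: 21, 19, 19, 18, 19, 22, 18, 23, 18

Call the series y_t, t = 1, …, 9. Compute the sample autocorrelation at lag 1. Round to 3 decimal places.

-0.528

Mean ȳ = (21 + 19 + 19 + 18 + 19 + 22 + 18 + 23 + 18)/9 = 19.6667
Numerator Σ_{t=1}^{8}(y_t−ȳ)(y_{t+1}−ȳ) = -14.7778
Denominator Σ(y_t−ȳ)² = 28.0000
r_1 = -14.7778 / 28.0000 = -0.528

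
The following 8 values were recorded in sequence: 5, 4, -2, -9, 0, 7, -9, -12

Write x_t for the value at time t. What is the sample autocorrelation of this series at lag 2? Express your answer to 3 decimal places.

-0.568

Mean x̄ = (5 + 4 − 2 − 9 + 0 + 7 − 9 − 12)/8 = -2.0000
Deviations from mean: 7.0000, 6.0000, 0.0000, -7.0000, 2.0000, 9.0000, -7.0000, -10.0000
Numerator Σ_{t=1}^{6}(x_t−x̄)(x_{t+2}−x̄) = -209.0000
Denominator Σ(x_t−x̄)² = 368.0000
r_2 = -209.0000 / 368.0000 = -0.568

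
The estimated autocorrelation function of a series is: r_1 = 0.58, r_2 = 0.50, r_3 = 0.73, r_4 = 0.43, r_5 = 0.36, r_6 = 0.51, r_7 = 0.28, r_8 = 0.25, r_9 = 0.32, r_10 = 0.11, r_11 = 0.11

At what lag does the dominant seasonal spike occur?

3

The largest autocorrelation is r_3 = 0.73; the remaining lags stay at or below 0.58. The elevated value at lag 1 (0.58), dropping to 0.50 at lag 2, reflects decaying short-term dependence rather than seasonality.
The dominant spike at lag 3 indicates a seasonal period of 3.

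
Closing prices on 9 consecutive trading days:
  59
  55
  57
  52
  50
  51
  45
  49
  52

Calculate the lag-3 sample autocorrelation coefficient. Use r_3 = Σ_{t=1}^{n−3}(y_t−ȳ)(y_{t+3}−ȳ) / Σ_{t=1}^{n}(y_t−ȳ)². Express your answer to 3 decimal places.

-0.031

Mean ȳ = (59 + 55 + 57 + 52 + 50 + 51 + 45 + 49 + 52)/9 = 52.2222
Σ(y_t−ȳ)(y_{t+3}−ȳ) = (-1.5062) + (-6.1728) + (-5.8395) + (1.6049) + (7.1605) + (0.2716) = -4.4815
Denominator Σ(y_t−ȳ)² = 145.5556
r_3 = -4.4815 / 145.5556 = -0.031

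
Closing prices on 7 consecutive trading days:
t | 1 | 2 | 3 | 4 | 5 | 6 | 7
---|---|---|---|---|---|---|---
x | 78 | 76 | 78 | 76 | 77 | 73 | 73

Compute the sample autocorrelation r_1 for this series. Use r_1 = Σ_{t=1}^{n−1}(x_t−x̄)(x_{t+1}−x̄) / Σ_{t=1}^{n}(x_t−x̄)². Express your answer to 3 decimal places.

Mean x̄ = (78 + 76 + 78 + 76 + 77 + 73 + 73)/7 = 75.8571
Deviations from mean: 2.1429, 0.1429, 2.1429, 0.1429, 1.1429, -2.8571, -2.8571
Numerator Σ_{t=1}^{6}(x_t−x̄)(x_{t+1}−x̄) = 5.9796
Denominator Σ(x_t−x̄)² = 26.8571
r_1 = 5.9796 / 26.8571 = 0.223

0.223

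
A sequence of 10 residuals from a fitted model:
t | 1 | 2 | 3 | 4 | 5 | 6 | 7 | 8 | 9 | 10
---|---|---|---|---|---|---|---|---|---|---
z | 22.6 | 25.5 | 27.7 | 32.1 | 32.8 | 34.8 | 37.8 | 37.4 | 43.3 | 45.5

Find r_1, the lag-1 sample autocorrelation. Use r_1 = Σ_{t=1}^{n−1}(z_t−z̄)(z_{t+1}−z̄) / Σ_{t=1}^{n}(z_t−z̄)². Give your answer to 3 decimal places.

Mean z̄ = (22.6 + 25.5 + 27.7 + 32.1 + 32.8 + 34.8 + 37.8 + 37.4 + 43.3 + 45.5)/10 = 33.9500
Numerator Σ_{t=1}^{9}(z_t−z̄)(z_{t+1}−z̄) = 318.2375
Denominator Σ(z_t−z̄)² = 492.3050
r_1 = 318.2375 / 492.3050 = 0.646

0.646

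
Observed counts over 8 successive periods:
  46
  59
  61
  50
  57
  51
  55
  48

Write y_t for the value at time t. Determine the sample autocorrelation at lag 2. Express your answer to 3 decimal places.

Mean ȳ = (46 + 59 + 61 + 50 + 57 + 51 + 55 + 48)/8 = 53.3750
Deviations from mean: -7.3750, 5.6250, 7.6250, -3.3750, 3.6250, -2.3750, 1.6250, -5.3750
Numerator Σ_{t=1}^{6}(y_t−ȳ)(y_{t+2}−ȳ) = -20.9063
Denominator Σ(y_t−ȳ)² = 205.8750
r_2 = -20.9063 / 205.8750 = -0.102

-0.102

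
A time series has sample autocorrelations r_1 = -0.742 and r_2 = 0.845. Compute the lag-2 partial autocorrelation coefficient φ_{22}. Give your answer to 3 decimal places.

0.655

φ_{22} = (r_2 − r_1²) / (1 − r_1²)
r_1² = (-0.742)² = 0.550564
Numerator = 0.845 − 0.5506 = 0.2944; denominator = 1 − 0.5506 = 0.4494
φ_{22} = 0.2944 / 0.4494 = 0.655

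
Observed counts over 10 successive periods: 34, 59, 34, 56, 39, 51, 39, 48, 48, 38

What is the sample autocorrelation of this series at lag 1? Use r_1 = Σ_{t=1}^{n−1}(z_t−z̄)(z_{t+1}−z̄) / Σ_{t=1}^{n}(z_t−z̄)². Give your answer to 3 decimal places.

-0.808

Mean z̄ = (34 + 59 + 34 + 56 + 39 + 51 + 39 + 48 + 48 + 38)/10 = 44.6000
Numerator Σ_{t=1}^{9}(z_t−z̄)(z_{t+1}−z̄) = -591.5600
Denominator Σ(z_t−z̄)² = 732.4000
r_1 = -591.5600 / 732.4000 = -0.808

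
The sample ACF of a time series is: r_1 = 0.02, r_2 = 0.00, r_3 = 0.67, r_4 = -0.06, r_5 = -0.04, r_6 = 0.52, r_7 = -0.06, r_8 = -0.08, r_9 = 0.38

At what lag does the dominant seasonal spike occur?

The largest autocorrelation is r_3 = 0.67, with weaker echoes at lags 6 (0.52) and 9 (0.38); the remaining lags stay at or below 0.02.
The dominant spike at lag 3 indicates a seasonal period of 3.

3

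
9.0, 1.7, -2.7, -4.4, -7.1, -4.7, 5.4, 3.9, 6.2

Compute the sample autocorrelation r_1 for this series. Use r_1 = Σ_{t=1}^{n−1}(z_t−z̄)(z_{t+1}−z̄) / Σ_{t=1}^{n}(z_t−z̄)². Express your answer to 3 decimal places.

0.434

Mean z̄ = (9.0 + 1.7 − 2.7 − 4.4 − 7.1 − 4.7 + 5.4 + 3.9 + 6.2)/9 = 0.8111
Numerator Σ_{t=1}^{8}(z_t−z̄)(z_{t+1}−z̄) = 112.8099
Denominator Σ(z_t−z̄)² = 259.9289
r_1 = 112.8099 / 259.9289 = 0.434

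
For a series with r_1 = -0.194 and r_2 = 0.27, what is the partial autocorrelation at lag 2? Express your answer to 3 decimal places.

φ_{22} = (r_2 − r_1²) / (1 − r_1²)
r_1² = (-0.194)² = 0.037636
Numerator = 0.27 − 0.0376 = 0.2324; denominator = 1 − 0.0376 = 0.9624
φ_{22} = 0.2324 / 0.9624 = 0.241

0.241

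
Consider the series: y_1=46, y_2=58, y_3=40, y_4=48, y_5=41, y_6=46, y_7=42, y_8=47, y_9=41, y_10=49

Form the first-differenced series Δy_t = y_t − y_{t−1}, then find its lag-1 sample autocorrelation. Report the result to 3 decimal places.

-0.755

First differences Δy: 12, -18, 8, -7, 5, -4, 5, -6, 8
Mean of differences = 0.3333
Numerator Σ(Δy_t−Δȳ)(Δy_{t+1}−Δȳ) = -563.4444
Denominator Σ(Δy_t−Δȳ)² = 746.0000
r_1(Δy) = -563.4444 / 746.0000 = -0.755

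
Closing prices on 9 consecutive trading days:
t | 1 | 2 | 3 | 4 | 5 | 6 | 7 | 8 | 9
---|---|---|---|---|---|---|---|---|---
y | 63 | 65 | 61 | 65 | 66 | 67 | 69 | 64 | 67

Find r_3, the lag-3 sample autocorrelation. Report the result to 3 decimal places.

Mean ȳ = (63 + 65 + 61 + 65 + 66 + 67 + 69 + 64 + 67)/9 = 65.2222
Numerator Σ_{t=1}^{6}(y_t−ȳ)(y_{t+3}−ȳ) = -5.8148
Denominator Σ(y_t−ȳ)² = 45.5556
r_3 = -5.8148 / 45.5556 = -0.128

-0.128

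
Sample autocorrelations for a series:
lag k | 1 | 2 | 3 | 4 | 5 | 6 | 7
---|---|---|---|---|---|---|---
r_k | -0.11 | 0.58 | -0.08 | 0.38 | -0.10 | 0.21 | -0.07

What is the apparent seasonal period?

2

The largest autocorrelation is r_2 = 0.58, with weaker echoes at lags 4 (0.38) and 6 (0.21); the remaining lags stay at or below -0.07.
The dominant spike at lag 2 indicates a seasonal period of 2.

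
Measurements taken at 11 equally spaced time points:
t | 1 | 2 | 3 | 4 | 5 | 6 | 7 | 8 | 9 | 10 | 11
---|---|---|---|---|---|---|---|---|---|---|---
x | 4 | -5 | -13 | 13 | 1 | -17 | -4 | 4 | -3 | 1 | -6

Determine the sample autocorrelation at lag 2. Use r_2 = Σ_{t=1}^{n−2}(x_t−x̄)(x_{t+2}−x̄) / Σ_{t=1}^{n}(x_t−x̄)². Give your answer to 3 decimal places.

Mean x̄ = (4 − 5 − 13 + 13 + 1 − 17 − 4 + 4 − 3 + 1 − 6)/11 = -2.2727
Numerator Σ_{t=1}^{9}(x_t−x̄)(x_{t+2}−x̄) = -442.5124
Denominator Σ(x_t−x̄)² = 690.1818
r_2 = -442.5124 / 690.1818 = -0.641

-0.641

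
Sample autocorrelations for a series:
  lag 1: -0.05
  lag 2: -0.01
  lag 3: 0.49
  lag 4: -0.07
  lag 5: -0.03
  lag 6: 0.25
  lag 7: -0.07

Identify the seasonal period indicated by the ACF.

The largest autocorrelation is r_3 = 0.49, with a weaker echo at lag 6 (0.25); the remaining lags stay at or below -0.01.
The dominant spike at lag 3 indicates a seasonal period of 3.

3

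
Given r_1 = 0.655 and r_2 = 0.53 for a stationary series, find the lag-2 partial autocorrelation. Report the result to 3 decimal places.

0.177

φ_{22} = (r_2 − r_1²) / (1 − r_1²)
r_1² = (0.655)² = 0.429025
Numerator = 0.53 − 0.4290 = 0.1010; denominator = 1 − 0.4290 = 0.5710
φ_{22} = 0.1010 / 0.5710 = 0.177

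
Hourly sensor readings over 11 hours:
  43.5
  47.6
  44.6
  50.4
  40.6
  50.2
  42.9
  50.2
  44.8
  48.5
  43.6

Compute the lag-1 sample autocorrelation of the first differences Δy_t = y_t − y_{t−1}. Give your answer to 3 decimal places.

First differences Δy: 4.1, -3.0, 5.8, -9.8, 9.6, -7.3, 7.3, -5.4, 3.7, -4.9
Mean of differences = 0.0100
Numerator Σ(Δy_t−Δȳ)(Δy_{t+1}−Δȳ) = -381.5291
Denominator Σ(Δy_t−Δȳ)² = 421.0890
r_1(Δy) = -381.5291 / 421.0890 = -0.906

-0.906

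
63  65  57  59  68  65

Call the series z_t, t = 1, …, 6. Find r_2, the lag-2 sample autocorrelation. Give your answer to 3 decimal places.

-0.563

Mean z̄ = (63 + 65 + 57 + 59 + 68 + 65)/6 = 62.8333
Σ(z_t−z̄)(z_{t+2}−z̄) = (-0.9722) + (-8.3056) + (-30.1389) + (-8.3056) = -47.7222
Denominator Σ(z_t−z̄)² = 84.8333
r_2 = -47.7222 / 84.8333 = -0.563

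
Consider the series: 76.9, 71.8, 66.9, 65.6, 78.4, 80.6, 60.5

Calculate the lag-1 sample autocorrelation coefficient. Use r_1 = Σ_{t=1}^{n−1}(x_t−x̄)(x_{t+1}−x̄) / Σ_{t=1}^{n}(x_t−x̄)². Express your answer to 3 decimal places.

-0.151

Mean x̄ = (76.9 + 71.8 + 66.9 + 65.6 + 78.4 + 80.6 + 60.5)/7 = 71.5286
Σ(x_t−x̄)(x_{t+1}−x̄) = (1.4580) + (-1.2563) + (27.4408) + (-40.7378) + (62.3337) + (-100.0449) = -50.8065
Denominator Σ(x_t−x̄)² = 336.6343
r_1 = -50.8065 / 336.6343 = -0.151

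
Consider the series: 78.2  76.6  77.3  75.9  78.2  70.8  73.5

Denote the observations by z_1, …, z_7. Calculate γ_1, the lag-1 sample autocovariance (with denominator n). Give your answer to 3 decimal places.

0.430

Mean z̄ = (78.2 + 76.6 + 77.3 + 75.9 + 78.2 + 70.8 + 73.5)/7 = 75.7857
Σ_{t=1}^{6}(z_t−z̄)(z_{t+1}−z̄) = 3.0069
γ_1 = 3.0069 / 7 = 0.430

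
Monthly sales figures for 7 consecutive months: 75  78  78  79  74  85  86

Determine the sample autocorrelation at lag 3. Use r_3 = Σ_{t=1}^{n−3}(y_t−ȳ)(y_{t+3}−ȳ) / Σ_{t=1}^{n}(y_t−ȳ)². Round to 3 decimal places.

Mean ȳ = (75 + 78 + 78 + 79 + 74 + 85 + 86)/7 = 79.2857
Numerator Σ_{t=1}^{4}(y_t−ȳ)(y_{t+3}−ȳ) = -1.2449
Denominator Σ(y_t−ȳ)² = 127.4286
r_3 = -1.2449 / 127.4286 = -0.010

-0.010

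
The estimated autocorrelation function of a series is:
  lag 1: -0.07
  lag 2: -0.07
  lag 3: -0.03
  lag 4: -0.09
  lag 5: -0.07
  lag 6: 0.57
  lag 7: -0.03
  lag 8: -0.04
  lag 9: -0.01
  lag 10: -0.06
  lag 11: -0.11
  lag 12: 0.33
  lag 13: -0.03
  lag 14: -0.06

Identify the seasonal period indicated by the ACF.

6

The largest autocorrelation is r_6 = 0.57, with a weaker echo at lag 12 (0.33); the remaining lags stay at or below -0.01.
The dominant spike at lag 6 indicates a seasonal period of 6.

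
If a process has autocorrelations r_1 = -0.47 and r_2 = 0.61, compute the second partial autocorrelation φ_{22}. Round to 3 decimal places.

φ_{22} = (r_2 − r_1²) / (1 − r_1²)
r_1² = (-0.47)² = 0.2209
Numerator = 0.61 − 0.2209 = 0.3891; denominator = 1 − 0.2209 = 0.7791
φ_{22} = 0.3891 / 0.7791 = 0.499

0.499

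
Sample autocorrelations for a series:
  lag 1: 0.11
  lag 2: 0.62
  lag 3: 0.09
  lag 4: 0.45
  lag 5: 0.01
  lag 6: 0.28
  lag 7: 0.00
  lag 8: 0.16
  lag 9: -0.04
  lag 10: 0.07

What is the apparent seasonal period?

2

The largest autocorrelation is r_2 = 0.62, with weaker echoes at lags 4 (0.45), 6 (0.28) and 8 (0.16); the remaining lags stay at or below 0.11.
The dominant spike at lag 2 indicates a seasonal period of 2.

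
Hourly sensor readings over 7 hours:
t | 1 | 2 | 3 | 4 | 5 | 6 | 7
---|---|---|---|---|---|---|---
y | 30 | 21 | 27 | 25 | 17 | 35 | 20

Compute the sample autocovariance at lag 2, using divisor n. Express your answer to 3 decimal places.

Mean ȳ = (30 + 21 + 27 + 25 + 17 + 35 + 20)/7 = 25.0000
Deviations: 5.0000, -4.0000, 2.0000, 0.0000, -8.0000, 10.0000, -5.0000
Σ_{t=1}^{5}(y_t−ȳ)(y_{t+2}−ȳ) = 34.0000
γ_2 = 34.0000 / 7 = 4.857

4.857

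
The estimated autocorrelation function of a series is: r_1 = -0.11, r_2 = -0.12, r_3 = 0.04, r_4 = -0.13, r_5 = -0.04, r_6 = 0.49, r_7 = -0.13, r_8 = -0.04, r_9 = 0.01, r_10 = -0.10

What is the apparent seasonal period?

The largest autocorrelation is r_6 = 0.49; the remaining lags stay at or below 0.04.
The dominant spike at lag 6 indicates a seasonal period of 6.

6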